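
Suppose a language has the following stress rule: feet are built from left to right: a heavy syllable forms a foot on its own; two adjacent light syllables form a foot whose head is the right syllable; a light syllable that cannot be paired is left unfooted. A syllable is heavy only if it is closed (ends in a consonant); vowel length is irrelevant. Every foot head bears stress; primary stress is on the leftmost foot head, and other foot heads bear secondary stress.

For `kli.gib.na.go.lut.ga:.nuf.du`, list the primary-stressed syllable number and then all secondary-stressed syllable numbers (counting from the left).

Weights: 1 kli L, 2 gib H, 3 na L, 4 go L, 5 lut H, 6 ga: L, 7 nuf H, 8 du L.
Parse left to right (heavy = foot alone; LL = one foot; stranded L unfooted): kli (ˈgib) (na.ˈgo) (ˈlut) ga: (ˈnuf) du.
Foot heads: 2, 4, 5, 7.
Primary stress on the leftmost head = syllable 2.
Secondary stress on 4, 5, 7: kli.ˈgib.na.ˌgo.ˌlut.ga:.ˌnuf.du.

primary 2, secondary 4, 5, 7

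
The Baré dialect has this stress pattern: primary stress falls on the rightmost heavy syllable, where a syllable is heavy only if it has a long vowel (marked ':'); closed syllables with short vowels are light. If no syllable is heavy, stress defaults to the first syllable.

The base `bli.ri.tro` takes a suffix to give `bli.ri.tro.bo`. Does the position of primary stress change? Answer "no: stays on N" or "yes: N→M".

no: stays on 1

Base `bli.ri.tro` (3 syllables):
  Weights: 1 bli L, 2 ri L, 3 tro L.
  No heavy syllable in the domain; default to the first syllable = syllable 1.
  → primary stress on syllable 1.
Suffixed `bli.ri.tro.bo` (4 syllables):
  Weights: 1 bli L, 2 ri L, 3 tro L, 4 bo L.
  No heavy syllable in the domain; default to the first syllable = syllable 1.
  → primary stress on syllable 1.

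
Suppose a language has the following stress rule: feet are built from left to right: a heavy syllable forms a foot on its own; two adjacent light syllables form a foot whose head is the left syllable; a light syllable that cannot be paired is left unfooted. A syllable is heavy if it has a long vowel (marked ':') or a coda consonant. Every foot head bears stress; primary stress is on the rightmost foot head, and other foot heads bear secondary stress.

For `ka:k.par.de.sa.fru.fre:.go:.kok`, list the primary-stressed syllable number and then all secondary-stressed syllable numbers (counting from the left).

primary 8, secondary 1, 2, 3, 6, 7

Weights: 1 ka:k H, 2 par H, 3 de L, 4 sa L, 5 fru L, 6 fre: H, 7 go: H, 8 kok H.
Parse left to right (heavy = foot alone; LL = one foot; stranded L unfooted): (ˈka:k) (ˈpar) (ˈde.sa) fru (ˈfre:) (ˈgo:) (ˈkok).
Foot heads: 1, 2, 3, 6, 7, 8.
Primary stress on the rightmost head = syllable 8.
Secondary stress on 1, 2, 3, 6, 7: ˌka:k.ˌpar.ˌde.sa.fru.ˌfre:.ˌgo:.ˈkok.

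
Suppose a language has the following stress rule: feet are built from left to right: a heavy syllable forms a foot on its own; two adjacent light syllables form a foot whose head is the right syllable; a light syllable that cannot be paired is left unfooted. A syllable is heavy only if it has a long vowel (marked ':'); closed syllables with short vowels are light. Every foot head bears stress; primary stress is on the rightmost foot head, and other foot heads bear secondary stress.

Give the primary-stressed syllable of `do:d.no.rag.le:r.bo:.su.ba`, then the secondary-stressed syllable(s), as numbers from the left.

primary 7, secondary 1, 3, 4, 5

Weights: 1 do:d H, 2 no L, 3 rag L, 4 le:r H, 5 bo: H, 6 su L, 7 ba L.
Parse left to right (heavy = foot alone; LL = one foot; stranded L unfooted): (ˈdo:d) (no.ˈrag) (ˈle:r) (ˈbo:) (su.ˈba).
Foot heads: 1, 3, 4, 5, 7.
Primary stress on the rightmost head = syllable 7.
Secondary stress on 1, 3, 4, 5: ˌdo:d.no.ˌrag.ˌle:r.ˌbo:.su.ˈba.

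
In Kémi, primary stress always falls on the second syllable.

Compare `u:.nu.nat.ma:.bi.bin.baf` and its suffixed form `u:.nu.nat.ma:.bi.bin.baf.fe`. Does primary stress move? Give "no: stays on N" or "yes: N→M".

no: stays on 2

Base `u:.nu.nat.ma:.bi.bin.baf` (7 syllables):
  The word has 7 syllables; the second syllable is syllable 2 (nu).
  → primary stress on syllable 2.
Suffixed `u:.nu.nat.ma:.bi.bin.baf.fe` (8 syllables):
  The word has 8 syllables; the second syllable is syllable 2 (nu).
  → primary stress on syllable 2.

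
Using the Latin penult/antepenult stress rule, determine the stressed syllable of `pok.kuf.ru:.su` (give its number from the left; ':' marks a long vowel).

Classical Latin: stress the penult if heavy (long vowel or closed), else the antepenult.
Weights: 2 kuf H, 3 ru: H, 4 su L.
The penult (syllable 3, ru:) is heavy, so it takes stress.
Stress on syllable 3: pok.kuf.ˈru:.su.

3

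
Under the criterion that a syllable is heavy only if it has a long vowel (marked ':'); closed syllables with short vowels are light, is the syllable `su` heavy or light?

`su`: short vowel, open (no coda). Short vowel → light.

light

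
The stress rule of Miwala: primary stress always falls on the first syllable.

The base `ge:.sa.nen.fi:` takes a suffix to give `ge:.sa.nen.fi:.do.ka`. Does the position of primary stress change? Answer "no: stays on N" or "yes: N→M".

Base `ge:.sa.nen.fi:` (4 syllables):
  The word has 4 syllables; the first syllable is syllable 1 (ge:).
  → primary stress on syllable 1.
Suffixed `ge:.sa.nen.fi:.do.ka` (6 syllables):
  The word has 6 syllables; the first syllable is syllable 1 (ge:).
  → primary stress on syllable 1.

no: stays on 1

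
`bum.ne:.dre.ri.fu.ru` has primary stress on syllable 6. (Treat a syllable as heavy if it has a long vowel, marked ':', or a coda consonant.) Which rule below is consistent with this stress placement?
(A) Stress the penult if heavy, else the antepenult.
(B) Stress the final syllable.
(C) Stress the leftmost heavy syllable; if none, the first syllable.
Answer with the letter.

Rule A → syllable 4 (observed: 6).
Rule B → syllable 6 ✓.
Rule C → syllable 1 (observed: 6).

B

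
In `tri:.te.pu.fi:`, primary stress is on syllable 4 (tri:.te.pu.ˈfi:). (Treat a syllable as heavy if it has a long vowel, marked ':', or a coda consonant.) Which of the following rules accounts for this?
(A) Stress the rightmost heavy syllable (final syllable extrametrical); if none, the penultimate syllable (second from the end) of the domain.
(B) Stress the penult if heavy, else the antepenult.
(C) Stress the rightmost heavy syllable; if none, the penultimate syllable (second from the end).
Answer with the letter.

Rule A → syllable 1 (observed: 4).
Rule B → syllable 2 (observed: 4).
Rule C → syllable 4 ✓.

C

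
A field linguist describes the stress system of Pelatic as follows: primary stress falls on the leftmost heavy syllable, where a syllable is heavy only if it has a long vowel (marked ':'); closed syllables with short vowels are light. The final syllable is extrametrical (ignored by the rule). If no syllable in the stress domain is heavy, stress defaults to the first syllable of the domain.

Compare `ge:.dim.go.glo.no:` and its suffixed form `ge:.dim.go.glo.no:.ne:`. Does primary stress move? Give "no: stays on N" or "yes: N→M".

Base `ge:.dim.go.glo.no:` (5 syllables):
  The final syllable (5, no:) is extrametrical; the stress domain is syllables 1–4.
  Weights: 1 ge: H, 2 dim L, 3 go L, 4 glo L.
  Heavy syllables in the domain: 1. The leftmost is syllable 1 (ge:).
  → primary stress on syllable 1.
Suffixed `ge:.dim.go.glo.no:.ne:` (6 syllables):
  The final syllable (6, ne:) is extrametrical; the stress domain is syllables 1–5.
  Weights: 1 ge: H, 2 dim L, 3 go L, 4 glo L, 5 no: H.
  Heavy syllables in the domain: 1, 5. The leftmost is syllable 1 (ge:).
  → primary stress on syllable 1.

no: stays on 1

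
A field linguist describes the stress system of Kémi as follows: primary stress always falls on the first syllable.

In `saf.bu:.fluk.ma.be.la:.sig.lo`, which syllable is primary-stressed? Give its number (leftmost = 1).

1

The word has 8 syllables; the first syllable is syllable 1 (saf).
Primary stress: syllable 1 → ˈsaf.bu:.fluk.ma.be.la:.sig.lo.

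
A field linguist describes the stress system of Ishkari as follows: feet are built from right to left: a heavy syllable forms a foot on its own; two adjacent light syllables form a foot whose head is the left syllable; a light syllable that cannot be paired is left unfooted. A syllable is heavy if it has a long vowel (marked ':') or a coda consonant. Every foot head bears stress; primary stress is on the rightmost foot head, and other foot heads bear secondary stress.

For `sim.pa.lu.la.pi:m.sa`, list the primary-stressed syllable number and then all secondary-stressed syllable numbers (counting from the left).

primary 5, secondary 1, 3

Weights: 1 sim H, 2 pa L, 3 lu L, 4 la L, 5 pi:m H, 6 sa L.
Parse right to left (heavy = foot alone; LL = one foot; stranded L unfooted): (ˈsim) pa (ˈlu.la) (ˈpi:m) sa.
Foot heads: 1, 3, 5.
Primary stress on the rightmost head = syllable 5.
Secondary stress on 1, 3: ˌsim.pa.ˌlu.la.ˈpi:m.sa.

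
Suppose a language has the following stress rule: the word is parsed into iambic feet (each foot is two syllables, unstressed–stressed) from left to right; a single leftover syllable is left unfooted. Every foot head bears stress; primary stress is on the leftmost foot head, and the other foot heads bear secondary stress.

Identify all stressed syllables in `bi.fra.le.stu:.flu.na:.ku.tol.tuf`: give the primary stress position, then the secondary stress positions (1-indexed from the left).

primary 2, secondary 4, 6, 8

Parse left to right into iambic (σˈσ) feet: (bi.ˈfra) (le.ˈstu:) (flu.ˈna:) (ku.ˈtol) tuf. Syllable 9 is left unfooted.
Foot heads (stressed positions): 2, 4, 6, 8.
End Rule Leftmost: primary stress on the leftmost head = syllable 2.
Secondary stress on 4, 6, 8: bi.ˈfra.le.ˌstu:.flu.ˌna:.ku.ˌtol.tuf.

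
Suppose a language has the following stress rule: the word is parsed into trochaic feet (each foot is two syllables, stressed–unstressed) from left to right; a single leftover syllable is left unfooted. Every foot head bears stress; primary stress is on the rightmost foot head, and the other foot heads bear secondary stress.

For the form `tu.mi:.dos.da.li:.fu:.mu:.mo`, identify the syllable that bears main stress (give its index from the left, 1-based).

Parse left to right into trochaic (ˈσσ) feet: (ˈtu.mi:) (ˈdos.da) (ˈli:.fu:) (ˈmu:.mo).
Foot heads (stressed positions): 1, 3, 5, 7.
End Rule Rightmost: primary stress on the rightmost head = syllable 7.
Primary stress: syllable 7 → tu.mi:.dos.da.li:.fu:.ˈmu:.mo.

7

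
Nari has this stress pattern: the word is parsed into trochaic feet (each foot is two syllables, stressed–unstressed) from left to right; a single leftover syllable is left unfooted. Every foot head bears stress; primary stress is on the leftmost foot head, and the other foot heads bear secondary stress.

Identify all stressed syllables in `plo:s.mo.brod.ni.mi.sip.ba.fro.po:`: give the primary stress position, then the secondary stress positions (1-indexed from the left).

primary 1, secondary 3, 5, 7

Parse left to right into trochaic (ˈσσ) feet: (ˈplo:s.mo) (ˈbrod.ni) (ˈmi.sip) (ˈba.fro) po:. Syllable 9 is left unfooted.
Foot heads (stressed positions): 1, 3, 5, 7.
End Rule Leftmost: primary stress on the leftmost head = syllable 1.
Secondary stress on 3, 5, 7: ˈplo:s.mo.ˌbrod.ni.ˌmi.sip.ˌba.fro.po:.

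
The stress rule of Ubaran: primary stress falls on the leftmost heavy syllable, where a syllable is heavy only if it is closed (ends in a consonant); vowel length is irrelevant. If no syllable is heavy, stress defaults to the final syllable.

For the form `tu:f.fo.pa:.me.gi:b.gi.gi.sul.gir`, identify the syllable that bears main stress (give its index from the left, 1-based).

Weights: 1 tu:f H, 2 fo L, 3 pa: L, 4 me L, 5 gi:b H, 6 gi L, 7 gi L, 8 sul H, 9 gir H.
Heavy syllables in the domain: 1, 5, 8, 9. The leftmost is syllable 1 (tu:f).
Primary stress: syllable 1 → ˈtu:f.fo.pa:.me.gi:b.gi.gi.sul.gir.

1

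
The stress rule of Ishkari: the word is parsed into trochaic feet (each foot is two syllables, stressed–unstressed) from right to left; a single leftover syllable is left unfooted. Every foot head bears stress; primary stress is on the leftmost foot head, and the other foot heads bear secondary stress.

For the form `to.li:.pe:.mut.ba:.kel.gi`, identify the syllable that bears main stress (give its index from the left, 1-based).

Parse right to left into trochaic (ˈσσ) feet: to (ˈli:.pe:) (ˈmut.ba:) (ˈkel.gi). Syllable 1 is left unfooted.
Foot heads (stressed positions): 2, 4, 6.
End Rule Leftmost: primary stress on the leftmost head = syllable 2.
Primary stress: syllable 2 → to.ˈli:.pe:.mut.ba:.kel.gi.

2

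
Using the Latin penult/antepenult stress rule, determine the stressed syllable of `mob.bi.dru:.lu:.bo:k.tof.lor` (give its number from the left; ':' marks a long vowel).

Classical Latin: stress the penult if heavy (long vowel or closed), else the antepenult.
Weights: 5 bo:k H, 6 tof H, 7 lor H.
The penult (syllable 6, tof) is heavy, so it takes stress.
Stress on syllable 6: mob.bi.dru:.lu:.bo:k.ˈtof.lor.

6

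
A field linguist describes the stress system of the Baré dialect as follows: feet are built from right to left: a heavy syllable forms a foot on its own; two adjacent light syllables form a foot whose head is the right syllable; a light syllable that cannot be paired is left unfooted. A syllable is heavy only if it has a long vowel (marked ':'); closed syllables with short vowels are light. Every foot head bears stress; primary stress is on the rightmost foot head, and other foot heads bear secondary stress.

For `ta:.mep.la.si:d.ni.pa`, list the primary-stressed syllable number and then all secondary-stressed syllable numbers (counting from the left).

Weights: 1 ta: H, 2 mep L, 3 la L, 4 si:d H, 5 ni L, 6 pa L.
Parse right to left (heavy = foot alone; LL = one foot; stranded L unfooted): (ˈta:) (mep.ˈla) (ˈsi:d) (ni.ˈpa).
Foot heads: 1, 3, 4, 6.
Primary stress on the rightmost head = syllable 6.
Secondary stress on 1, 3, 4: ˌta:.mep.ˌla.ˌsi:d.ni.ˈpa.

primary 6, secondary 1, 3, 4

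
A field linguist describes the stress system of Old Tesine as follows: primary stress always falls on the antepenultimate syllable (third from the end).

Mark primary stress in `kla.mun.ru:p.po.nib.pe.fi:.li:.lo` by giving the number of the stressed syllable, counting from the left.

The word has 9 syllables; the antepenultimate syllable (third from the end) is syllable 7 (fi:).
Primary stress: syllable 7 → kla.mun.ru:p.po.nib.pe.ˈfi:.li:.lo.

7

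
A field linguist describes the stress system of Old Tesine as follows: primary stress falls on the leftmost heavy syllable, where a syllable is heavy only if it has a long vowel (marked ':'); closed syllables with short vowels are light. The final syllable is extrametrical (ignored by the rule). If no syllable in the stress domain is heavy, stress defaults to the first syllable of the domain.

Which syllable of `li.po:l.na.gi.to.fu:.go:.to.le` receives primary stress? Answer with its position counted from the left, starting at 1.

The final syllable (9, le) is extrametrical; the stress domain is syllables 1–8.
Weights: 1 li L, 2 po:l H, 3 na L, 4 gi L, 5 to L, 6 fu: H, 7 go: H, 8 to L.
Heavy syllables in the domain: 2, 6, 7. The leftmost is syllable 2 (po:l).
Primary stress: syllable 2 → li.ˈpo:l.na.gi.to.fu:.go:.to.le.

2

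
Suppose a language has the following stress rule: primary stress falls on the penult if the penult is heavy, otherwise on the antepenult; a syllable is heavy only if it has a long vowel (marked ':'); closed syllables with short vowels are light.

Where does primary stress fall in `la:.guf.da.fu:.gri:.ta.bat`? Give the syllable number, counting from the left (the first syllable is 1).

5

Weights: 5 gri: H, 6 ta L, 7 bat L.
The penult (syllable 6, ta) is light, so stress falls on the antepenult (syllable 5, gri:).
Primary stress: syllable 5 → la:.guf.da.fu:.ˈgri:.ta.bat.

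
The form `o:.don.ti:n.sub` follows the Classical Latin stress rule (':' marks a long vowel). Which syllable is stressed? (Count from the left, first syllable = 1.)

3

Classical Latin: stress the penult if heavy (long vowel or closed), else the antepenult.
Weights: 2 don H, 3 ti:n H, 4 sub H.
The penult (syllable 3, ti:n) is heavy, so it takes stress.
Stress on syllable 3: o:.don.ˈti:n.sub.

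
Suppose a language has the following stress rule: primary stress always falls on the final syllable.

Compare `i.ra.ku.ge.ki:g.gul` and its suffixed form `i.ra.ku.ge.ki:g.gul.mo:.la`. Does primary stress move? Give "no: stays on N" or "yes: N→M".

yes: 6→8

Base `i.ra.ku.ge.ki:g.gul` (6 syllables):
  The word has 6 syllables; the final syllable is syllable 6 (gul).
  → primary stress on syllable 6.
Suffixed `i.ra.ku.ge.ki:g.gul.mo:.la` (8 syllables):
  The word has 8 syllables; the final syllable is syllable 8 (la).
  → primary stress on syllable 8.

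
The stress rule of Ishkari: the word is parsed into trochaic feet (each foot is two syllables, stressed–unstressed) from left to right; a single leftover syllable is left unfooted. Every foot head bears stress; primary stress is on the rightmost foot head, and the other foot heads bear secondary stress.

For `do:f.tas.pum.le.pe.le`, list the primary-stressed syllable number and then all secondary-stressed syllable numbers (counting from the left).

Parse left to right into trochaic (ˈσσ) feet: (ˈdo:f.tas) (ˈpum.le) (ˈpe.le).
Foot heads (stressed positions): 1, 3, 5.
End Rule Rightmost: primary stress on the rightmost head = syllable 5.
Secondary stress on 1, 3: ˌdo:f.tas.ˌpum.le.ˈpe.le.

primary 5, secondary 1, 3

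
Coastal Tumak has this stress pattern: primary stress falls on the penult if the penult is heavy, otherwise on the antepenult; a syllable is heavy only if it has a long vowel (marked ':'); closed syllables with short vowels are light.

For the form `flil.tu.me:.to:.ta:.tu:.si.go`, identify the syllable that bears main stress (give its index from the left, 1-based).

6

Weights: 6 tu: H, 7 si L, 8 go L.
The penult (syllable 7, si) is light, so stress falls on the antepenult (syllable 6, tu:).
Primary stress: syllable 6 → flil.tu.me:.to:.ta:.ˈtu:.si.go.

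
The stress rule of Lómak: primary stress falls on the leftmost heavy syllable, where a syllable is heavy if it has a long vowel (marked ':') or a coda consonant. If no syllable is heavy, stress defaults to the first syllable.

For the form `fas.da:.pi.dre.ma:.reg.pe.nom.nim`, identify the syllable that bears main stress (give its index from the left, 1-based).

1

Weights: 1 fas H, 2 da: H, 3 pi L, 4 dre L, 5 ma: H, 6 reg H, 7 pe L, 8 nom H, 9 nim H.
Heavy syllables in the domain: 1, 2, 5, 6, 8, 9. The leftmost is syllable 1 (fas).
Primary stress: syllable 1 → ˈfas.da:.pi.dre.ma:.reg.pe.nom.nim.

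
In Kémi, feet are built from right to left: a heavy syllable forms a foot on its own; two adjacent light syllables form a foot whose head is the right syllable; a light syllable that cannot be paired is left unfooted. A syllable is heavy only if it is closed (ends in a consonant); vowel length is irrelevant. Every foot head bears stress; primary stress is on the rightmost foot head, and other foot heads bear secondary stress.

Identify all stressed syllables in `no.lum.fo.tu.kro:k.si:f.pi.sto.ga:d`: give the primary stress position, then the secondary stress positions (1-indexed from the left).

Weights: 1 no L, 2 lum H, 3 fo L, 4 tu L, 5 kro:k H, 6 si:f H, 7 pi L, 8 sto L, 9 ga:d H.
Parse right to left (heavy = foot alone; LL = one foot; stranded L unfooted): no (ˈlum) (fo.ˈtu) (ˈkro:k) (ˈsi:f) (pi.ˈsto) (ˈga:d).
Foot heads: 2, 4, 5, 6, 8, 9.
Primary stress on the rightmost head = syllable 9.
Secondary stress on 2, 4, 5, 6, 8: no.ˌlum.fo.ˌtu.ˌkro:k.ˌsi:f.pi.ˌsto.ˈga:d.

primary 9, secondary 2, 4, 5, 6, 8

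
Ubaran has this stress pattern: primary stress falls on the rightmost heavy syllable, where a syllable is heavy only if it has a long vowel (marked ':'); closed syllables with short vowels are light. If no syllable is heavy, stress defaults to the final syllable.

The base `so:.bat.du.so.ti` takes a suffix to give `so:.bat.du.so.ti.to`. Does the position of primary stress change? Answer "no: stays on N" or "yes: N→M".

Base `so:.bat.du.so.ti` (5 syllables):
  Weights: 1 so: H, 2 bat L, 3 du L, 4 so L, 5 ti L.
  Heavy syllables in the domain: 1. The rightmost is syllable 1 (so:).
  → primary stress on syllable 1.
Suffixed `so:.bat.du.so.ti.to` (6 syllables):
  Weights: 1 so: H, 2 bat L, 3 du L, 4 so L, 5 ti L, 6 to L.
  Heavy syllables in the domain: 1. The rightmost is syllable 1 (so:).
  → primary stress on syllable 1.

no: stays on 1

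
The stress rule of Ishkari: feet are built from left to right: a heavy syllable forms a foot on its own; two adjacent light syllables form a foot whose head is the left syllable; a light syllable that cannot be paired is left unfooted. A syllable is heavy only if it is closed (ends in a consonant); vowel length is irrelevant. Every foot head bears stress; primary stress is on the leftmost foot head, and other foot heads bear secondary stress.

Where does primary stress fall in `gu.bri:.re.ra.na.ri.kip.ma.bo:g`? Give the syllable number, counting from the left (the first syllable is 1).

Weights: 1 gu L, 2 bri: L, 3 re L, 4 ra L, 5 na L, 6 ri L, 7 kip H, 8 ma L, 9 bo:g H.
Parse left to right (heavy = foot alone; LL = one foot; stranded L unfooted): (ˈgu.bri:) (ˈre.ra) (ˈna.ri) (ˈkip) ma (ˈbo:g).
Foot heads: 1, 3, 5, 7, 9.
Primary stress on the leftmost head = syllable 1.
Primary stress: syllable 1 → ˈgu.bri:.re.ra.na.ri.kip.ma.bo:g.

1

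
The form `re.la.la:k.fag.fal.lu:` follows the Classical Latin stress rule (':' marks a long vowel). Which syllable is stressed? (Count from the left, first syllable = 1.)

5

Classical Latin: stress the penult if heavy (long vowel or closed), else the antepenult.
Weights: 4 fag H, 5 fal H, 6 lu: H.
The penult (syllable 5, fal) is heavy, so it takes stress.
Stress on syllable 5: re.la.la:k.fag.ˈfal.lu:.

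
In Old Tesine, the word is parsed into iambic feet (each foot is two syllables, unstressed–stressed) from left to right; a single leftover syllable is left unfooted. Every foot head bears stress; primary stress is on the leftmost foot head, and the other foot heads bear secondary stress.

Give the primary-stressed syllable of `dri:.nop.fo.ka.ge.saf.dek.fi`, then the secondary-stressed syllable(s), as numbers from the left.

primary 2, secondary 4, 6, 8

Parse left to right into iambic (σˈσ) feet: (dri:.ˈnop) (fo.ˈka) (ge.ˈsaf) (dek.ˈfi).
Foot heads (stressed positions): 2, 4, 6, 8.
End Rule Leftmost: primary stress on the leftmost head = syllable 2.
Secondary stress on 4, 6, 8: dri:.ˈnop.fo.ˌka.ge.ˌsaf.dek.ˌfi.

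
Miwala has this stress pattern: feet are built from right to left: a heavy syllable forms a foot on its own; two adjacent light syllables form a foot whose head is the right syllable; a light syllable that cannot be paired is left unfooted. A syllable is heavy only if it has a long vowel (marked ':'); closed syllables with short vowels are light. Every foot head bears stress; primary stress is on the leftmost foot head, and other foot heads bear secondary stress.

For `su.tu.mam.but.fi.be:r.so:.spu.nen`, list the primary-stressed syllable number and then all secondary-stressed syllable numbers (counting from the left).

Weights: 1 su L, 2 tu L, 3 mam L, 4 but L, 5 fi L, 6 be:r H, 7 so: H, 8 spu L, 9 nen L.
Parse right to left (heavy = foot alone; LL = one foot; stranded L unfooted): su (tu.ˈmam) (but.ˈfi) (ˈbe:r) (ˈso:) (spu.ˈnen).
Foot heads: 3, 5, 6, 7, 9.
Primary stress on the leftmost head = syllable 3.
Secondary stress on 5, 6, 7, 9: su.tu.ˈmam.but.ˌfi.ˌbe:r.ˌso:.spu.ˌnen.

primary 3, secondary 5, 6, 7, 9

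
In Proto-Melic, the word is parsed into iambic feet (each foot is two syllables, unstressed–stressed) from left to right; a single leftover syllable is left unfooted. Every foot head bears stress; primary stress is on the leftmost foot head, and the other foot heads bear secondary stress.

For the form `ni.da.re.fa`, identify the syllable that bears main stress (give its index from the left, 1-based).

Parse left to right into iambic (σˈσ) feet: (ni.ˈda) (re.ˈfa).
Foot heads (stressed positions): 2, 4.
End Rule Leftmost: primary stress on the leftmost head = syllable 2.
Primary stress: syllable 2 → ni.ˈda.re.fa.

2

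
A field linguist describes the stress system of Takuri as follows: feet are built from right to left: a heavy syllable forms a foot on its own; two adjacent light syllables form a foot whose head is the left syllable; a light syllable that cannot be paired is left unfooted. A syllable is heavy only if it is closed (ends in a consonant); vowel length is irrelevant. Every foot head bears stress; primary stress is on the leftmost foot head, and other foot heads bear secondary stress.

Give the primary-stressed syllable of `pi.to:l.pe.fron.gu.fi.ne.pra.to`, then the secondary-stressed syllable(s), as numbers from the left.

primary 2, secondary 4, 6, 8

Weights: 1 pi L, 2 to:l H, 3 pe L, 4 fron H, 5 gu L, 6 fi L, 7 ne L, 8 pra L, 9 to L.
Parse right to left (heavy = foot alone; LL = one foot; stranded L unfooted): pi (ˈto:l) pe (ˈfron) gu (ˈfi.ne) (ˈpra.to).
Foot heads: 2, 4, 6, 8.
Primary stress on the leftmost head = syllable 2.
Secondary stress on 4, 6, 8: pi.ˈto:l.pe.ˌfron.gu.ˌfi.ne.ˌpra.to.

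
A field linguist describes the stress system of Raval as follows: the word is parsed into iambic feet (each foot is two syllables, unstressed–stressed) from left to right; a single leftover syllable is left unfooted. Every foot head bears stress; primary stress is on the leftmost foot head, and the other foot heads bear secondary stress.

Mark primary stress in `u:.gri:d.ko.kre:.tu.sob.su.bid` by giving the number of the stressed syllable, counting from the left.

2

Parse left to right into iambic (σˈσ) feet: (u:.ˈgri:d) (ko.ˈkre:) (tu.ˈsob) (su.ˈbid).
Foot heads (stressed positions): 2, 4, 6, 8.
End Rule Leftmost: primary stress on the leftmost head = syllable 2.
Primary stress: syllable 2 → u:.ˈgri:d.ko.kre:.tu.sob.su.bid.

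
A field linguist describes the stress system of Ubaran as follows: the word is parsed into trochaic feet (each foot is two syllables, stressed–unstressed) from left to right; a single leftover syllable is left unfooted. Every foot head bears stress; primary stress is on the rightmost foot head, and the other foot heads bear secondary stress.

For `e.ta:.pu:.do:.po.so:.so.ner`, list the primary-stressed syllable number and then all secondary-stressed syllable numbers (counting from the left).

primary 7, secondary 1, 3, 5

Parse left to right into trochaic (ˈσσ) feet: (ˈe.ta:) (ˈpu:.do:) (ˈpo.so:) (ˈso.ner).
Foot heads (stressed positions): 1, 3, 5, 7.
End Rule Rightmost: primary stress on the rightmost head = syllable 7.
Secondary stress on 1, 3, 5: ˌe.ta:.ˌpu:.do:.ˌpo.so:.ˈso.ner.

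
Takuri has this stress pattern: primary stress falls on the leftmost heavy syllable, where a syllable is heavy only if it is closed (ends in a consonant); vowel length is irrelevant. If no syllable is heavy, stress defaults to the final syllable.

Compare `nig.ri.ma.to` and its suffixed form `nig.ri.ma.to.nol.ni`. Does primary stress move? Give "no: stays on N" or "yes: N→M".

no: stays on 1

Base `nig.ri.ma.to` (4 syllables):
  Weights: 1 nig H, 2 ri L, 3 ma L, 4 to L.
  Heavy syllables in the domain: 1. The leftmost is syllable 1 (nig).
  → primary stress on syllable 1.
Suffixed `nig.ri.ma.to.nol.ni` (6 syllables):
  Weights: 1 nig H, 2 ri L, 3 ma L, 4 to L, 5 nol H, 6 ni L.
  Heavy syllables in the domain: 1, 5. The leftmost is syllable 1 (nig).
  → primary stress on syllable 1.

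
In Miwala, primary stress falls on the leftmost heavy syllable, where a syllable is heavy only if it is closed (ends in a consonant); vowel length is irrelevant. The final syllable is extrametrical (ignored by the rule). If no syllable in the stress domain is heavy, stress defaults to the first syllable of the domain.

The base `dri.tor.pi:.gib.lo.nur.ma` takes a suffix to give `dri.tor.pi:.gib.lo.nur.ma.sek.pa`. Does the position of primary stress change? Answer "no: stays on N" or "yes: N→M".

Base `dri.tor.pi:.gib.lo.nur.ma` (7 syllables):
  The final syllable (7, ma) is extrametrical; the stress domain is syllables 1–6.
  Weights: 1 dri L, 2 tor H, 3 pi: L, 4 gib H, 5 lo L, 6 nur H.
  Heavy syllables in the domain: 2, 4, 6. The leftmost is syllable 2 (tor).
  → primary stress on syllable 2.
Suffixed `dri.tor.pi:.gib.lo.nur.ma.sek.pa` (9 syllables):
  The final syllable (9, pa) is extrametrical; the stress domain is syllables 1–8.
  Weights: 1 dri L, 2 tor H, 3 pi: L, 4 gib H, 5 lo L, 6 nur H, 7 ma L, 8 sek H.
  Heavy syllables in the domain: 2, 4, 6, 8. The leftmost is syllable 2 (tor).
  → primary stress on syllable 2.

no: stays on 2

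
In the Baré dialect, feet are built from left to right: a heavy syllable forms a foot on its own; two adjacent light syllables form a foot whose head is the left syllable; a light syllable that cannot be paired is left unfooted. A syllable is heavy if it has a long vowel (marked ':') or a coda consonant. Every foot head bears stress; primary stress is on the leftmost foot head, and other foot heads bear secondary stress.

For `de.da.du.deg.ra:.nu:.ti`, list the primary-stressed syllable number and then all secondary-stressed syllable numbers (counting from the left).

Weights: 1 de L, 2 da L, 3 du L, 4 deg H, 5 ra: H, 6 nu: H, 7 ti L.
Parse left to right (heavy = foot alone; LL = one foot; stranded L unfooted): (ˈde.da) du (ˈdeg) (ˈra:) (ˈnu:) ti.
Foot heads: 1, 4, 5, 6.
Primary stress on the leftmost head = syllable 1.
Secondary stress on 4, 5, 6: ˈde.da.du.ˌdeg.ˌra:.ˌnu:.ti.

primary 1, secondary 4, 5, 6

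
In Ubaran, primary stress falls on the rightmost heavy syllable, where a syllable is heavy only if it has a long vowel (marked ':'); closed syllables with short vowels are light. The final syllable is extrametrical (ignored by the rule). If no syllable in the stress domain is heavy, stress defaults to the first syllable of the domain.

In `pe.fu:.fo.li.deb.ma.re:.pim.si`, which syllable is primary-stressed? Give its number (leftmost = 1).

The final syllable (9, si) is extrametrical; the stress domain is syllables 1–8.
Weights: 1 pe L, 2 fu: H, 3 fo L, 4 li L, 5 deb L, 6 ma L, 7 re: H, 8 pim L.
Heavy syllables in the domain: 2, 7. The rightmost is syllable 7 (re:).
Primary stress: syllable 7 → pe.fu:.fo.li.deb.ma.ˈre:.pim.si.

7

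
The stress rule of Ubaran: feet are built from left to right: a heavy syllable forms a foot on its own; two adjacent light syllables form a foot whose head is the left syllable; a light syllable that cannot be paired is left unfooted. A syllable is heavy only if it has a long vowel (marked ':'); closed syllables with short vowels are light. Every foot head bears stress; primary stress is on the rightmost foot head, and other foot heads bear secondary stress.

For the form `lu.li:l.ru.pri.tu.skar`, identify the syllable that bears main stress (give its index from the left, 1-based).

Weights: 1 lu L, 2 li:l H, 3 ru L, 4 pri L, 5 tu L, 6 skar L.
Parse left to right (heavy = foot alone; LL = one foot; stranded L unfooted): lu (ˈli:l) (ˈru.pri) (ˈtu.skar).
Foot heads: 2, 3, 5.
Primary stress on the rightmost head = syllable 5.
Primary stress: syllable 5 → lu.li:l.ru.pri.ˈtu.skar.

5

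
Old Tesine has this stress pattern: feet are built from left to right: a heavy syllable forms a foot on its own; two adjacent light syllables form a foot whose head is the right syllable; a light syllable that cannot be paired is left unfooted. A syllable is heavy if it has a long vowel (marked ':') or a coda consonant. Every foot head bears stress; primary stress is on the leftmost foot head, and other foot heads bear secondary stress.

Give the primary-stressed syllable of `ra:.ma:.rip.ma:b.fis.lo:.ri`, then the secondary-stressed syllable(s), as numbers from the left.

primary 1, secondary 2, 3, 4, 5, 6

Weights: 1 ra: H, 2 ma: H, 3 rip H, 4 ma:b H, 5 fis H, 6 lo: H, 7 ri L.
Parse left to right (heavy = foot alone; LL = one foot; stranded L unfooted): (ˈra:) (ˈma:) (ˈrip) (ˈma:b) (ˈfis) (ˈlo:) ri.
Foot heads: 1, 2, 3, 4, 5, 6.
Primary stress on the leftmost head = syllable 1.
Secondary stress on 2, 3, 4, 5, 6: ˈra:.ˌma:.ˌrip.ˌma:b.ˌfis.ˌlo:.ri.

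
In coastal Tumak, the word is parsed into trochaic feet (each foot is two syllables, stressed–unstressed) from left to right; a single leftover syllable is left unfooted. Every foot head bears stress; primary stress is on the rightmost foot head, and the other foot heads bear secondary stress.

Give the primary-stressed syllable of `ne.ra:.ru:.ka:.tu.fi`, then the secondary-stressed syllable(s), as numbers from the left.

primary 5, secondary 1, 3

Parse left to right into trochaic (ˈσσ) feet: (ˈne.ra:) (ˈru:.ka:) (ˈtu.fi).
Foot heads (stressed positions): 1, 3, 5.
End Rule Rightmost: primary stress on the rightmost head = syllable 5.
Secondary stress on 1, 3: ˌne.ra:.ˌru:.ka:.ˈtu.fi.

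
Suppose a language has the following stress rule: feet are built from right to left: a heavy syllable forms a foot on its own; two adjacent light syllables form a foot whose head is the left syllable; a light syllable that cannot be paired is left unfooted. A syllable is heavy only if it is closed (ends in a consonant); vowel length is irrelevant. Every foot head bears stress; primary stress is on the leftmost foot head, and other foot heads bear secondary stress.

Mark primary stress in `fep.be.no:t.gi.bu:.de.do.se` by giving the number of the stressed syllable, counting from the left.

Weights: 1 fep H, 2 be L, 3 no:t H, 4 gi L, 5 bu: L, 6 de L, 7 do L, 8 se L.
Parse right to left (heavy = foot alone; LL = one foot; stranded L unfooted): (ˈfep) be (ˈno:t) gi (ˈbu:.de) (ˈdo.se).
Foot heads: 1, 3, 5, 7.
Primary stress on the leftmost head = syllable 1.
Primary stress: syllable 1 → ˈfep.be.no:t.gi.bu:.de.do.se.

1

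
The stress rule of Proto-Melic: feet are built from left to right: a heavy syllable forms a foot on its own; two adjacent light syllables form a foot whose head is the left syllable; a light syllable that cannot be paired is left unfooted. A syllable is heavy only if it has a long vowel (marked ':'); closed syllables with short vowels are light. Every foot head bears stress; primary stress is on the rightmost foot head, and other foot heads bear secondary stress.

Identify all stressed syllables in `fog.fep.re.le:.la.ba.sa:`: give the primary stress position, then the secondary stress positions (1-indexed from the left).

primary 7, secondary 1, 4, 5

Weights: 1 fog L, 2 fep L, 3 re L, 4 le: H, 5 la L, 6 ba L, 7 sa: H.
Parse left to right (heavy = foot alone; LL = one foot; stranded L unfooted): (ˈfog.fep) re (ˈle:) (ˈla.ba) (ˈsa:).
Foot heads: 1, 4, 5, 7.
Primary stress on the rightmost head = syllable 7.
Secondary stress on 1, 4, 5: ˌfog.fep.re.ˌle:.ˌla.ba.ˈsa:.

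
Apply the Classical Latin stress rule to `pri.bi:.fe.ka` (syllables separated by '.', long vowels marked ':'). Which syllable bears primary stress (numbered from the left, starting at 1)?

Classical Latin: stress the penult if heavy (long vowel or closed), else the antepenult.
Weights: 2 bi: H, 3 fe L, 4 ka L.
The penult (syllable 3, fe) is light, so stress falls on the antepenult (syllable 2, bi:).
Stress on syllable 2: pri.ˈbi:.fe.ka.

2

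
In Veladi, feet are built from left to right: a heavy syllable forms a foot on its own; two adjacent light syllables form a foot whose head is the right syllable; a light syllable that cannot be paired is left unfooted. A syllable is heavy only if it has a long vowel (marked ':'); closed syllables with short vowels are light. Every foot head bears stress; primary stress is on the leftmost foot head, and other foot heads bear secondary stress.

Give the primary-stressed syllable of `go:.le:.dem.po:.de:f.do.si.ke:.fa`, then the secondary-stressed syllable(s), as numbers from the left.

Weights: 1 go: H, 2 le: H, 3 dem L, 4 po: H, 5 de:f H, 6 do L, 7 si L, 8 ke: H, 9 fa L.
Parse left to right (heavy = foot alone; LL = one foot; stranded L unfooted): (ˈgo:) (ˈle:) dem (ˈpo:) (ˈde:f) (do.ˈsi) (ˈke:) fa.
Foot heads: 1, 2, 4, 5, 7, 8.
Primary stress on the leftmost head = syllable 1.
Secondary stress on 2, 4, 5, 7, 8: ˈgo:.ˌle:.dem.ˌpo:.ˌde:f.do.ˌsi.ˌke:.fa.

primary 1, secondary 2, 4, 5, 7, 8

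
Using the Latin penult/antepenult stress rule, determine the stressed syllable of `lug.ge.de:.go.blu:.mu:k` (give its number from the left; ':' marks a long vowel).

5

Classical Latin: stress the penult if heavy (long vowel or closed), else the antepenult.
Weights: 4 go L, 5 blu: H, 6 mu:k H.
The penult (syllable 5, blu:) is heavy, so it takes stress.
Stress on syllable 5: lug.ge.de:.go.ˈblu:.mu:k.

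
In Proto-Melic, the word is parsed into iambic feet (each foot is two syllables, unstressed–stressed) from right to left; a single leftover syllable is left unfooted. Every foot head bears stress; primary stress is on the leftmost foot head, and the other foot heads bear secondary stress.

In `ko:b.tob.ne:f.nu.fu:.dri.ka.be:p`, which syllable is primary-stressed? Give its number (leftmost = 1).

Parse right to left into iambic (σˈσ) feet: (ko:b.ˈtob) (ne:f.ˈnu) (fu:.ˈdri) (ka.ˈbe:p).
Foot heads (stressed positions): 2, 4, 6, 8.
End Rule Leftmost: primary stress on the leftmost head = syllable 2.
Primary stress: syllable 2 → ko:b.ˈtob.ne:f.nu.fu:.dri.ka.be:p.

2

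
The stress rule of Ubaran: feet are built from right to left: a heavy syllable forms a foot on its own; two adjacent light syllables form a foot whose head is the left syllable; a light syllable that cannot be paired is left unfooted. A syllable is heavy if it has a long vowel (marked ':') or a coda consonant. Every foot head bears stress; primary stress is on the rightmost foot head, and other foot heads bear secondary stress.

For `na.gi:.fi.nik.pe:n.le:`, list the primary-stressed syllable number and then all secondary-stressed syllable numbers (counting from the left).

primary 6, secondary 2, 4, 5

Weights: 1 na L, 2 gi: H, 3 fi L, 4 nik H, 5 pe:n H, 6 le: H.
Parse right to left (heavy = foot alone; LL = one foot; stranded L unfooted): na (ˈgi:) fi (ˈnik) (ˈpe:n) (ˈle:).
Foot heads: 2, 4, 5, 6.
Primary stress on the rightmost head = syllable 6.
Secondary stress on 2, 4, 5: na.ˌgi:.fi.ˌnik.ˌpe:n.ˈle:.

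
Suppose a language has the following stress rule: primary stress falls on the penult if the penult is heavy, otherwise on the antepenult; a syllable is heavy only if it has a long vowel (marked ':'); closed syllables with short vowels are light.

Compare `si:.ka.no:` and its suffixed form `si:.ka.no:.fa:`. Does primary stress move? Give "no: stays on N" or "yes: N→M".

yes: 1→3

Base `si:.ka.no:` (3 syllables):
  Weights: 1 si: H, 2 ka L, 3 no: H.
  The penult (syllable 2, ka) is light, so stress falls on the antepenult (syllable 1, si:).
  → primary stress on syllable 1.
Suffixed `si:.ka.no:.fa:` (4 syllables):
  Weights: 2 ka L, 3 no: H, 4 fa: H.
  The penult (syllable 3, no:) is heavy, so it takes stress.
  → primary stress on syllable 3.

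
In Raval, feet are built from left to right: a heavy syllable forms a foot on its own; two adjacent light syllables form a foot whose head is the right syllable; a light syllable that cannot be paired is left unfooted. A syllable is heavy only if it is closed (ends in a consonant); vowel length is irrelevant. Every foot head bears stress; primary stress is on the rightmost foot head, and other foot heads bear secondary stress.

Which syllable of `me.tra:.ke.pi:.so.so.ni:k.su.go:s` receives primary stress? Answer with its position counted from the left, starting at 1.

Weights: 1 me L, 2 tra: L, 3 ke L, 4 pi: L, 5 so L, 6 so L, 7 ni:k H, 8 su L, 9 go:s H.
Parse left to right (heavy = foot alone; LL = one foot; stranded L unfooted): (me.ˈtra:) (ke.ˈpi:) (so.ˈso) (ˈni:k) su (ˈgo:s).
Foot heads: 2, 4, 6, 7, 9.
Primary stress on the rightmost head = syllable 9.
Primary stress: syllable 9 → me.tra:.ke.pi:.so.so.ni:k.su.ˈgo:s.

9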